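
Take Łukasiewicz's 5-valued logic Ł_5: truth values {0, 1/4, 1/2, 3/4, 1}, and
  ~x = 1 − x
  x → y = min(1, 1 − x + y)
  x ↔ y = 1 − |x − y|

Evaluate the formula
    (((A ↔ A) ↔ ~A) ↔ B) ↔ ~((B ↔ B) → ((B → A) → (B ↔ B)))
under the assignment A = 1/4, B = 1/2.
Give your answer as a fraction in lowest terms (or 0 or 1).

A ↔ A = 1/4 ↔ 1/4 = 1
~A = ~1/4 = 3/4
(A ↔ A) ↔ ~A = 1 ↔ 3/4 = 3/4
((A ↔ A) ↔ ~A) ↔ B = 3/4 ↔ 1/2 = 3/4
B ↔ B = 1/2 ↔ 1/2 = 1
B → A = 1/2 → 1/4 = 3/4
B ↔ B = 1/2 ↔ 1/2 = 1
(B → A) → (B ↔ B) = 3/4 → 1 = 1
(B ↔ B) → ((B → A) → (B ↔ B)) = 1 → 1 = 1
~((B ↔ B) → ((B → A) → (B ↔ B))) = ~1 = 0
(((A ↔ A) ↔ ~A) ↔ B) ↔ ~((B ↔ B) → ((B → A) → (B ↔ B))) = 3/4 ↔ 0 = 1/4

1/4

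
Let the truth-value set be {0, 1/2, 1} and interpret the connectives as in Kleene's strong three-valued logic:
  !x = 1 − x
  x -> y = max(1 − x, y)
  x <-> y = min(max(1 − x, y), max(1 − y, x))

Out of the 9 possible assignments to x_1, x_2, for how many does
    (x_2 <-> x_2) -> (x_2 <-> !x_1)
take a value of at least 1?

x_1 = 0, x_2 = 0 ↦ 0  <
x_1 = 0, x_2 = 1/2 ↦ 1/2  <
x_1 = 0, x_2 = 1 ↦ 1  ≥
x_1 = 1/2, x_2 = 0 ↦ 1/2  <
x_1 = 1/2, x_2 = 1/2 ↦ 1/2  <
x_1 = 1/2, x_2 = 1 ↦ 1/2  <
x_1 = 1, x_2 = 0 ↦ 1  ≥
x_1 = 1, x_2 = 1/2 ↦ 1/2  <
x_1 = 1, x_2 = 1 ↦ 0  <
So 2 of the 9 assignments meet the threshold.

2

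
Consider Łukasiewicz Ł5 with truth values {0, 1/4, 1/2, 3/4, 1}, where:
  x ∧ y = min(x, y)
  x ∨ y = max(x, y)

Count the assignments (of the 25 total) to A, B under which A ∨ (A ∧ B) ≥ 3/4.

10

value 1: 5 assignments (counts)
value 3/4: 5 assignments (counts)
value 1/2: 5 assignments
value 1/4: 5 assignments
value 0: 5 assignments
So 10 of the 25 assignments meet the threshold.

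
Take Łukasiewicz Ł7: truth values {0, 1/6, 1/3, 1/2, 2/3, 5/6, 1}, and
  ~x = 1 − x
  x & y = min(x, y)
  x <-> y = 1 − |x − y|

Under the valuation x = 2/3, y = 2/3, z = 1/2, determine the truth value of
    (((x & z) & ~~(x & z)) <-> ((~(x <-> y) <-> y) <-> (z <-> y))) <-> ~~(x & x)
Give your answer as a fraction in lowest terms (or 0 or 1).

x & z = 2/3 & 1/2 = 1/2
x & z = 2/3 & 1/2 = 1/2
~(x & z) = ~1/2 = 1/2
~~(x & z) = ~1/2 = 1/2
(x & z) & ~~(x & z) = 1/2 & 1/2 = 1/2
x <-> y = 2/3 <-> 2/3 = 1
~(x <-> y) = ~1 = 0
~(x <-> y) <-> y = 0 <-> 2/3 = 1/3
z <-> y = 1/2 <-> 2/3 = 5/6
(~(x <-> y) <-> y) <-> (z <-> y) = 1/3 <-> 5/6 = 1/2
((x & z) & ~~(x & z)) <-> ((~(x <-> y) <-> y) <-> (z <-> y)) = 1/2 <-> 1/2 = 1
x & x = 2/3 & 2/3 = 2/3
~(x & x) = ~2/3 = 1/3
~~(x & x) = ~1/3 = 2/3
(((x & z) & ~~(x & z)) <-> ((~(x <-> y) <-> y) <-> (z <-> y))) <-> ~~(x & x) = 1 <-> 2/3 = 2/3

2/3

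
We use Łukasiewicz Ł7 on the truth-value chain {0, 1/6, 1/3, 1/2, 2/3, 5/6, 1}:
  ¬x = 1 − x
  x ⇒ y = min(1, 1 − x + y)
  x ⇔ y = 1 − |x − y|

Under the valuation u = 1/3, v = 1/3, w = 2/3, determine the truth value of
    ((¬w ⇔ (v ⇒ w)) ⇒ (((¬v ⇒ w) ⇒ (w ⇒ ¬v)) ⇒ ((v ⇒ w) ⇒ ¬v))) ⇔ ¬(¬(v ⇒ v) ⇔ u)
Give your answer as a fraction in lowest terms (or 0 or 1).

¬w = ¬2/3 = 1/3
v ⇒ w = 1/3 ⇒ 2/3 = 1
¬w ⇔ (v ⇒ w) = 1/3 ⇔ 1 = 1/3
¬v = ¬1/3 = 2/3
¬v ⇒ w = 2/3 ⇒ 2/3 = 1
¬v = ¬1/3 = 2/3
w ⇒ ¬v = 2/3 ⇒ 2/3 = 1
(¬v ⇒ w) ⇒ (w ⇒ ¬v) = 1 ⇒ 1 = 1
v ⇒ w = 1/3 ⇒ 2/3 = 1
¬v = ¬1/3 = 2/3
(v ⇒ w) ⇒ ¬v = 1 ⇒ 2/3 = 2/3
((¬v ⇒ w) ⇒ (w ⇒ ¬v)) ⇒ ((v ⇒ w) ⇒ ¬v) = 1 ⇒ 2/3 = 2/3
(¬w ⇔ (v ⇒ w)) ⇒ (((¬v ⇒ w) ⇒ (w ⇒ ¬v)) ⇒ ((v ⇒ w) ⇒ ¬v)) = 1/3 ⇒ 2/3 = 1
v ⇒ v = 1/3 ⇒ 1/3 = 1
¬(v ⇒ v) = ¬1 = 0
¬(v ⇒ v) ⇔ u = 0 ⇔ 1/3 = 2/3
¬(¬(v ⇒ v) ⇔ u) = ¬2/3 = 1/3
((¬w ⇔ (v ⇒ w)) ⇒ (((¬v ⇒ w) ⇒ (w ⇒ ¬v)) ⇒ ((v ⇒ w) ⇒ ¬v))) ⇔ ¬(¬(v ⇒ v) ⇔ u) = 1 ⇔ 1/3 = 1/3

1/3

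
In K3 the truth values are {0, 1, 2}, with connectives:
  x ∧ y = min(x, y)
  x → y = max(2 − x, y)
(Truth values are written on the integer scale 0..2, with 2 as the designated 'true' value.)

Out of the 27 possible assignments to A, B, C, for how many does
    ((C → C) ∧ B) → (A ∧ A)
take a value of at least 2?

value 2: 15 assignments (counts)
value 1: 10 assignments
value 0: 2 assignments
So 15 of the 27 assignments meet the threshold.

15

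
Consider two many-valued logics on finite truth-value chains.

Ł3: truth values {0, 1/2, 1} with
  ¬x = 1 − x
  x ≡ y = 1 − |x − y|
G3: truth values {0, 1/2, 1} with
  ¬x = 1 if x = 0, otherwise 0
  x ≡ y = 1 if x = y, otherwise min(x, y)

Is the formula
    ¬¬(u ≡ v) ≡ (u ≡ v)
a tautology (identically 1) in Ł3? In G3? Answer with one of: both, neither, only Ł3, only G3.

In Ł3: every assignment gives 1 — tautology.
In G3: at u = 1/2, v = 1 the value is 1/2 — not a tautology.

only Ł3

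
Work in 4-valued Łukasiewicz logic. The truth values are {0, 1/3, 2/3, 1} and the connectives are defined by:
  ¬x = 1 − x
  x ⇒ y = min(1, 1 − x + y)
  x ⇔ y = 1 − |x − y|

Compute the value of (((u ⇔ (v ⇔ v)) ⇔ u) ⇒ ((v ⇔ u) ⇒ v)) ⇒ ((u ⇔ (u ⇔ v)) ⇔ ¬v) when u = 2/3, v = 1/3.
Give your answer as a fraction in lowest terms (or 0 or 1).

v ⇔ v = 1/3 ⇔ 1/3 = 1
u ⇔ (v ⇔ v) = 2/3 ⇔ 1 = 2/3
(u ⇔ (v ⇔ v)) ⇔ u = 2/3 ⇔ 2/3 = 1
v ⇔ u = 1/3 ⇔ 2/3 = 2/3
(v ⇔ u) ⇒ v = 2/3 ⇒ 1/3 = 2/3
((u ⇔ (v ⇔ v)) ⇔ u) ⇒ ((v ⇔ u) ⇒ v) = 1 ⇒ 2/3 = 2/3
u ⇔ v = 2/3 ⇔ 1/3 = 2/3
u ⇔ (u ⇔ v) = 2/3 ⇔ 2/3 = 1
¬v = ¬1/3 = 2/3
(u ⇔ (u ⇔ v)) ⇔ ¬v = 1 ⇔ 2/3 = 2/3
(((u ⇔ (v ⇔ v)) ⇔ u) ⇒ ((v ⇔ u) ⇒ v)) ⇒ ((u ⇔ (u ⇔ v)) ⇔ ¬v) = 2/3 ⇒ 2/3 = 1

1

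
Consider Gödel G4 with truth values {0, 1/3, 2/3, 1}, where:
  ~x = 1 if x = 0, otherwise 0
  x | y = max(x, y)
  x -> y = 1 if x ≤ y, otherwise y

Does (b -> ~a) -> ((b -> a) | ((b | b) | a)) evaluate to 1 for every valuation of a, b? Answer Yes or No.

Counterexample: take a = 0, b = 1/3.
~a = ~0 = 1
b -> ~a = 1/3 -> 1 = 1
b -> a = 1/3 -> 0 = 0
b | b = 1/3 | 1/3 = 1/3
(b | b) | a = 1/3 | 0 = 1/3
(b -> a) | ((b | b) | a) = 0 | 1/3 = 1/3
(b -> ~a) -> ((b -> a) | ((b | b) | a)) = 1 -> 1/3 = 1/3
This gives 1/3 ≠ 1.

No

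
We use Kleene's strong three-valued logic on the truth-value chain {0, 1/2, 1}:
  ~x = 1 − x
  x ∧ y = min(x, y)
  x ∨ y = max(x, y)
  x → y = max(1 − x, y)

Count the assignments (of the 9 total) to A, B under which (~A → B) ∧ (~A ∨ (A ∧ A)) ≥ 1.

A = 0, B = 0 ↦ 0  <
A = 0, B = 1/2 ↦ 1/2  <
A = 0, B = 1 ↦ 1  ≥
A = 1/2, B = 0 ↦ 1/2  <
A = 1/2, B = 1/2 ↦ 1/2  <
A = 1/2, B = 1 ↦ 1/2  <
A = 1, B = 0 ↦ 1  ≥
A = 1, B = 1/2 ↦ 1  ≥
A = 1, B = 1 ↦ 1  ≥
So 4 of the 9 assignments meet the threshold.

4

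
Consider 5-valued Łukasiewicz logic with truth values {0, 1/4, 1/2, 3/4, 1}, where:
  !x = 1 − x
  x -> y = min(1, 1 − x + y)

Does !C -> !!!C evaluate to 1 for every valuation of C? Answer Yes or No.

C = 0 ↦ 1
C = 1/4 ↦ 1
C = 1/2 ↦ 1
C = 3/4 ↦ 1
C = 1 ↦ 1
Every assignment gives a value ≥ 1.

Yes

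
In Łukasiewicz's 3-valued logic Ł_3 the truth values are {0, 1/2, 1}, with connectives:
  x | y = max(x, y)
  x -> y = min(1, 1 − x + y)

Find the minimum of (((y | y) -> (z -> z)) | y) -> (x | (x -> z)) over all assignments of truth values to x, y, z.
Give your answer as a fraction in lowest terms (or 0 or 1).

Take x = 1/2, y = 0, z = 0:
y | y = 0 | 0 = 0
z -> z = 0 -> 0 = 1
(y | y) -> (z -> z) = 0 -> 1 = 1
((y | y) -> (z -> z)) | y = 1 | 0 = 1
x -> z = 1/2 -> 0 = 1/2
x | (x -> z) = 1/2 | 1/2 = 1/2
(((y | y) -> (z -> z)) | y) -> (x | (x -> z)) = 1 -> 1/2 = 1/2
No assignment yields a value below 1/2, so this is the minimum.

1/2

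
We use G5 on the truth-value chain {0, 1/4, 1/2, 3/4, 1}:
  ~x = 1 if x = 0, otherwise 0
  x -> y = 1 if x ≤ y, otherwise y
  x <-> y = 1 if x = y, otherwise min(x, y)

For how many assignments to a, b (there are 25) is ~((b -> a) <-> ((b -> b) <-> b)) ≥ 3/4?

value 1: 9 assignments (counts)
value 0: 16 assignments
So 9 of the 25 assignments meet the threshold.

9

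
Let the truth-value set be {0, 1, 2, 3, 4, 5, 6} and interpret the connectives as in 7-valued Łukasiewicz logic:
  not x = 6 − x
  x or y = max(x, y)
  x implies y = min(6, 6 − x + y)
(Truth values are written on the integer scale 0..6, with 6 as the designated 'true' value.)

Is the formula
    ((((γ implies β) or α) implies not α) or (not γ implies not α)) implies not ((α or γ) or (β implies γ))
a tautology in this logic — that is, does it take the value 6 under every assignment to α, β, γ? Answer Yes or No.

No

Counterexample: take α = 0, β = 0, γ = 0.
γ implies β = 0 implies 0 = 6
(γ implies β) or α = 6 or 0 = 6
not α = not 0 = 6
((γ implies β) or α) implies not α = 6 implies 6 = 6
not γ = not 0 = 6
not α = not 0 = 6
not γ implies not α = 6 implies 6 = 6
(((γ implies β) or α) implies not α) or (not γ implies not α) = 6 or 6 = 6
α or γ = 0 or 0 = 0
β implies γ = 0 implies 0 = 6
(α or γ) or (β implies γ) = 0 or 6 = 6
not ((α or γ) or (β implies γ)) = not 6 = 0
((((γ implies β) or α) implies not α) or (not γ implies not α)) implies not ((α or γ) or (β implies γ)) = 6 implies 0 = 0
This gives 0 ≠ 6.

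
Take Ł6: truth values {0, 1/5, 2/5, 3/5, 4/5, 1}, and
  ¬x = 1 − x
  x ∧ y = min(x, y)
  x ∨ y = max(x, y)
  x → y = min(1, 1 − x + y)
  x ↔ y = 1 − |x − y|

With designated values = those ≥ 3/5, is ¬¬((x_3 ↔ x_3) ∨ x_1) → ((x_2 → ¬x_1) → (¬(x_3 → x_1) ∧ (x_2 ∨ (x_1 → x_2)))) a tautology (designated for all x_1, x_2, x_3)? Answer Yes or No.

No

Counterexample: take x_1 = 0, x_2 = 0, x_3 = 0.
x_3 ↔ x_3 = 0 ↔ 0 = 1
(x_3 ↔ x_3) ∨ x_1 = 1 ∨ 0 = 1
¬((x_3 ↔ x_3) ∨ x_1) = ¬1 = 0
¬¬((x_3 ↔ x_3) ∨ x_1) = ¬0 = 1
¬x_1 = ¬0 = 1
x_2 → ¬x_1 = 0 → 1 = 1
x_3 → x_1 = 0 → 0 = 1
¬(x_3 → x_1) = ¬1 = 0
x_1 → x_2 = 0 → 0 = 1
x_2 ∨ (x_1 → x_2) = 0 ∨ 1 = 1
¬(x_3 → x_1) ∧ (x_2 ∨ (x_1 → x_2)) = 0 ∧ 1 = 0
(x_2 → ¬x_1) → (¬(x_3 → x_1) ∧ (x_2 ∨ (x_1 → x_2))) = 1 → 0 = 0
¬¬((x_3 ↔ x_3) ∨ x_1) → ((x_2 → ¬x_1) → (¬(x_3 → x_1) ∧ (x_2 ∨ (x_1 → x_2)))) = 1 → 0 = 0
This gives 0, which is below 3/5.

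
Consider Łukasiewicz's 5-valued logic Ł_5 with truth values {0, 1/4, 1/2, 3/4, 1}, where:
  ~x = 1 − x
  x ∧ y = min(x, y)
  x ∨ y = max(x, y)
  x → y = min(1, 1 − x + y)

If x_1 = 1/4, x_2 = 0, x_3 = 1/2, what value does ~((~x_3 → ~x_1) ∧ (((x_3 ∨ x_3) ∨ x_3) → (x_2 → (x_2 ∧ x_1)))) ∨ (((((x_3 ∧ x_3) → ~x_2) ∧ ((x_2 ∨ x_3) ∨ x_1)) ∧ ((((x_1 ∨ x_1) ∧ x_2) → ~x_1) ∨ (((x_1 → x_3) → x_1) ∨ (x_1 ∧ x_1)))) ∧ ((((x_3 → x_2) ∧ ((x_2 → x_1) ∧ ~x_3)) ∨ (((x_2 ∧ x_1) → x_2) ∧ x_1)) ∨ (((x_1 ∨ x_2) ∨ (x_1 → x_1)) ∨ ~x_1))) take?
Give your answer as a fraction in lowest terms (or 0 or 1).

~x_3 = ~1/2 = 1/2
~x_1 = ~1/4 = 3/4
~x_3 → ~x_1 = 1/2 → 3/4 = 1
x_3 ∨ x_3 = 1/2 ∨ 1/2 = 1/2
(x_3 ∨ x_3) ∨ x_3 = 1/2 ∨ 1/2 = 1/2
x_2 ∧ x_1 = 0 ∧ 1/4 = 0
x_2 → (x_2 ∧ x_1) = 0 → 0 = 1
((x_3 ∨ x_3) ∨ x_3) → (x_2 → (x_2 ∧ x_1)) = 1/2 → 1 = 1
(~x_3 → ~x_1) ∧ (((x_3 ∨ x_3) ∨ x_3) → (x_2 → (x_2 ∧ x_1))) = 1 ∧ 1 = 1
~((~x_3 → ~x_1) ∧ (((x_3 ∨ x_3) ∨ x_3) → (x_2 → (x_2 ∧ x_1)))) = ~1 = 0
x_3 ∧ x_3 = 1/2 ∧ 1/2 = 1/2
~x_2 = ~0 = 1
(x_3 ∧ x_3) → ~x_2 = 1/2 → 1 = 1
x_2 ∨ x_3 = 0 ∨ 1/2 = 1/2
(x_2 ∨ x_3) ∨ x_1 = 1/2 ∨ 1/4 = 1/2
((x_3 ∧ x_3) → ~x_2) ∧ ((x_2 ∨ x_3) ∨ x_1) = 1 ∧ 1/2 = 1/2
x_1 ∨ x_1 = 1/4 ∨ 1/4 = 1/4
(x_1 ∨ x_1) ∧ x_2 = 1/4 ∧ 0 = 0
~x_1 = ~1/4 = 3/4
((x_1 ∨ x_1) ∧ x_2) → ~x_1 = 0 → 3/4 = 1
x_1 → x_3 = 1/4 → 1/2 = 1
(x_1 → x_3) → x_1 = 1 → 1/4 = 1/4
x_1 ∧ x_1 = 1/4 ∧ 1/4 = 1/4
((x_1 → x_3) → x_1) ∨ (x_1 ∧ x_1) = 1/4 ∨ 1/4 = 1/4
(((x_1 ∨ x_1) ∧ x_2) → ~x_1) ∨ (((x_1 → x_3) → x_1) ∨ (x_1 ∧ x_1)) = 1 ∨ 1/4 = 1
(((x_3 ∧ x_3) → ~x_2) ∧ ((x_2 ∨ x_3) ∨ x_1)) ∧ ((((x_1 ∨ x_1) ∧ x_2) → ~x_1) ∨ (((x_1 → x_3) → x_1) ∨ (x_1 ∧ x_1))) = 1/2 ∧ 1 = 1/2
x_3 → x_2 = 1/2 → 0 = 1/2
x_2 → x_1 = 0 → 1/4 = 1
~x_3 = ~1/2 = 1/2
(x_2 → x_1) ∧ ~x_3 = 1 ∧ 1/2 = 1/2
(x_3 → x_2) ∧ ((x_2 → x_1) ∧ ~x_3) = 1/2 ∧ 1/2 = 1/2
x_2 ∧ x_1 = 0 ∧ 1/4 = 0
(x_2 ∧ x_1) → x_2 = 0 → 0 = 1
((x_2 ∧ x_1) → x_2) ∧ x_1 = 1 ∧ 1/4 = 1/4
((x_3 → x_2) ∧ ((x_2 → x_1) ∧ ~x_3)) ∨ (((x_2 ∧ x_1) → x_2) ∧ x_1) = 1/2 ∨ 1/4 = 1/2
x_1 ∨ x_2 = 1/4 ∨ 0 = 1/4
x_1 → x_1 = 1/4 → 1/4 = 1
(x_1 ∨ x_2) ∨ (x_1 → x_1) = 1/4 ∨ 1 = 1
~x_1 = ~1/4 = 3/4
((x_1 ∨ x_2) ∨ (x_1 → x_1)) ∨ ~x_1 = 1 ∨ 3/4 = 1
(((x_3 → x_2) ∧ ((x_2 → x_1) ∧ ~x_3)) ∨ (((x_2 ∧ x_1) → x_2) ∧ x_1)) ∨ (((x_1 ∨ x_2) ∨ (x_1 → x_1)) ∨ ~x_1) = 1/2 ∨ 1 = 1
((((x_3 ∧ x_3) → ~x_2) ∧ ((x_2 ∨ x_3) ∨ x_1)) ∧ ((((x_1 ∨ x_1) ∧ x_2) → ~x_1) ∨ (((x_1 → x_3) → x_1) ∨ (x_1 ∧ x_1)))) ∧ ((((x_3 → x_2) ∧ ((x_2 → x_1) ∧ ~x_3)) ∨ (((x_2 ∧ x_1) → x_2) ∧ x_1)) ∨ (((x_1 ∨ x_2) ∨ (x_1 → x_1)) ∨ ~x_1)) = 1/2 ∧ 1 = 1/2
~((~x_3 → ~x_1) ∧ (((x_3 ∨ x_3) ∨ x_3) → (x_2 → (x_2 ∧ x_1)))) ∨ (((((x_3 ∧ x_3) → ~x_2) ∧ ((x_2 ∨ x_3) ∨ x_1)) ∧ ((((x_1 ∨ x_1) ∧ x_2) → ~x_1) ∨ (((x_1 → x_3) → x_1) ∨ (x_1 ∧ x_1)))) ∧ ((((x_3 → x_2) ∧ ((x_2 → x_1) ∧ ~x_3)) ∨ (((x_2 ∧ x_1) → x_2) ∧ x_1)) ∨ (((x_1 ∨ x_2) ∨ (x_1 → x_1)) ∨ ~x_1))) = 0 ∨ 1/2 = 1/2

1/2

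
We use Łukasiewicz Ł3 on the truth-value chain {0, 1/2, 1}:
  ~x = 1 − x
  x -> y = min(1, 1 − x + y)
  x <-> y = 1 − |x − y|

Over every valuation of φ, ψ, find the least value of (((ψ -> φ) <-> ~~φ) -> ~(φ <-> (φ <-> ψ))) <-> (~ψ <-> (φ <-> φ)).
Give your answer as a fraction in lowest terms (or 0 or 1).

1/2

Take φ = 0, ψ = 1/2:
ψ -> φ = 1/2 -> 0 = 1/2
~φ = ~0 = 1
~~φ = ~1 = 0
(ψ -> φ) <-> ~~φ = 1/2 <-> 0 = 1/2
φ <-> ψ = 0 <-> 1/2 = 1/2
φ <-> (φ <-> ψ) = 0 <-> 1/2 = 1/2
~(φ <-> (φ <-> ψ)) = ~1/2 = 1/2
((ψ -> φ) <-> ~~φ) -> ~(φ <-> (φ <-> ψ)) = 1/2 -> 1/2 = 1
~ψ = ~1/2 = 1/2
φ <-> φ = 0 <-> 0 = 1
~ψ <-> (φ <-> φ) = 1/2 <-> 1 = 1/2
(((ψ -> φ) <-> ~~φ) -> ~(φ <-> (φ <-> ψ))) <-> (~ψ <-> (φ <-> φ)) = 1 <-> 1/2 = 1/2
No assignment yields a value below 1/2, so this is the minimum.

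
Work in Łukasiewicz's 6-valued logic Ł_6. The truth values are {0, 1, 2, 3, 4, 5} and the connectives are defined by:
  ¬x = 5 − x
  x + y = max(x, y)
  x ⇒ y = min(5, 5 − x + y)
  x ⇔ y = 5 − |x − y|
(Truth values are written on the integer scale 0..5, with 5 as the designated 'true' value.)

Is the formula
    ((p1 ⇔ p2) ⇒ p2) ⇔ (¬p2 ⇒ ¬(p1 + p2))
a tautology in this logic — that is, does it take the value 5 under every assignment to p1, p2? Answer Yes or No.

No

Counterexample: take p1 = 0, p2 = 0.
p1 ⇔ p2 = 0 ⇔ 0 = 5
(p1 ⇔ p2) ⇒ p2 = 5 ⇒ 0 = 0
¬p2 = ¬0 = 5
p1 + p2 = 0 + 0 = 0
¬(p1 + p2) = ¬0 = 5
¬p2 ⇒ ¬(p1 + p2) = 5 ⇒ 5 = 5
((p1 ⇔ p2) ⇒ p2) ⇔ (¬p2 ⇒ ¬(p1 + p2)) = 0 ⇔ 5 = 0
This gives 0 ≠ 5.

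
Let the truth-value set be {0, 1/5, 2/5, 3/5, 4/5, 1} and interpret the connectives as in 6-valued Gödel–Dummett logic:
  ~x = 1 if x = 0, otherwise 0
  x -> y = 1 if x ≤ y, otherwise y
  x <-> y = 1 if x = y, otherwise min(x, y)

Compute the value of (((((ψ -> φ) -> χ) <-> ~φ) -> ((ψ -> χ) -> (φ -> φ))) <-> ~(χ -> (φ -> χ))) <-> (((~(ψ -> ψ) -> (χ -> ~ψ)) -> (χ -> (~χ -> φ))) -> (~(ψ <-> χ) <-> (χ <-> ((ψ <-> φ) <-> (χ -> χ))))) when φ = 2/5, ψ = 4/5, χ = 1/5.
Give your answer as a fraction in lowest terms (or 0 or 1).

1

ψ -> φ = 4/5 -> 2/5 = 2/5
(ψ -> φ) -> χ = 2/5 -> 1/5 = 1/5
~φ = ~2/5 = 0
((ψ -> φ) -> χ) <-> ~φ = 1/5 <-> 0 = 0
ψ -> χ = 4/5 -> 1/5 = 1/5
φ -> φ = 2/5 -> 2/5 = 1
(ψ -> χ) -> (φ -> φ) = 1/5 -> 1 = 1
(((ψ -> φ) -> χ) <-> ~φ) -> ((ψ -> χ) -> (φ -> φ)) = 0 -> 1 = 1
φ -> χ = 2/5 -> 1/5 = 1/5
χ -> (φ -> χ) = 1/5 -> 1/5 = 1
~(χ -> (φ -> χ)) = ~1 = 0
((((ψ -> φ) -> χ) <-> ~φ) -> ((ψ -> χ) -> (φ -> φ))) <-> ~(χ -> (φ -> χ)) = 1 <-> 0 = 0
ψ -> ψ = 4/5 -> 4/5 = 1
~(ψ -> ψ) = ~1 = 0
~ψ = ~4/5 = 0
χ -> ~ψ = 1/5 -> 0 = 0
~(ψ -> ψ) -> (χ -> ~ψ) = 0 -> 0 = 1
~χ = ~1/5 = 0
~χ -> φ = 0 -> 2/5 = 1
χ -> (~χ -> φ) = 1/5 -> 1 = 1
(~(ψ -> ψ) -> (χ -> ~ψ)) -> (χ -> (~χ -> φ)) = 1 -> 1 = 1
ψ <-> χ = 4/5 <-> 1/5 = 1/5
~(ψ <-> χ) = ~1/5 = 0
ψ <-> φ = 4/5 <-> 2/5 = 2/5
χ -> χ = 1/5 -> 1/5 = 1
(ψ <-> φ) <-> (χ -> χ) = 2/5 <-> 1 = 2/5
χ <-> ((ψ <-> φ) <-> (χ -> χ)) = 1/5 <-> 2/5 = 1/5
~(ψ <-> χ) <-> (χ <-> ((ψ <-> φ) <-> (χ -> χ))) = 0 <-> 1/5 = 0
((~(ψ -> ψ) -> (χ -> ~ψ)) -> (χ -> (~χ -> φ))) -> (~(ψ <-> χ) <-> (χ <-> ((ψ <-> φ) <-> (χ -> χ)))) = 1 -> 0 = 0
(((((ψ -> φ) -> χ) <-> ~φ) -> ((ψ -> χ) -> (φ -> φ))) <-> ~(χ -> (φ -> χ))) <-> (((~(ψ -> ψ) -> (χ -> ~ψ)) -> (χ -> (~χ -> φ))) -> (~(ψ <-> χ) <-> (χ <-> ((ψ <-> φ) <-> (χ -> χ))))) = 0 <-> 0 = 1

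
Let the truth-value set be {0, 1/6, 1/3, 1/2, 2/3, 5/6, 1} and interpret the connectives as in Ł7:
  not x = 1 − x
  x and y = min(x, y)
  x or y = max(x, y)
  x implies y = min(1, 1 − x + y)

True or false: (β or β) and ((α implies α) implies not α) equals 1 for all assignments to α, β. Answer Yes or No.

Counterexample: take α = 0, β = 0.
β or β = 0 or 0 = 0
α implies α = 0 implies 0 = 1
not α = not 0 = 1
(α implies α) implies not α = 1 implies 1 = 1
(β or β) and ((α implies α) implies not α) = 0 and 1 = 0
This gives 0 ≠ 1.

No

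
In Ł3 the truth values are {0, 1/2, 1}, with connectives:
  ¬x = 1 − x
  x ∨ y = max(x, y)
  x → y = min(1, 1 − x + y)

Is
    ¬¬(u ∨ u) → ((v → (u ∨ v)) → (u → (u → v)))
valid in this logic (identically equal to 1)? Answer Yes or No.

No

Counterexample: take u = 1, v = 0.
u ∨ u = 1 ∨ 1 = 1
¬(u ∨ u) = ¬1 = 0
¬¬(u ∨ u) = ¬0 = 1
u ∨ v = 1 ∨ 0 = 1
v → (u ∨ v) = 0 → 1 = 1
u → v = 1 → 0 = 0
u → (u → v) = 1 → 0 = 0
(v → (u ∨ v)) → (u → (u → v)) = 1 → 0 = 0
¬¬(u ∨ u) → ((v → (u ∨ v)) → (u → (u → v))) = 1 → 0 = 0
This gives 0 ≠ 1.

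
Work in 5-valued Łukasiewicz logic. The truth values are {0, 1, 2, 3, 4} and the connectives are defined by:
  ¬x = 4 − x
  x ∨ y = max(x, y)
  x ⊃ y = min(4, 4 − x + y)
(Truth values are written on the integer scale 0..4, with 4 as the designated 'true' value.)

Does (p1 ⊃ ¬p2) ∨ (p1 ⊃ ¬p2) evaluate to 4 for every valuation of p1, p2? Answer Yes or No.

Counterexample: take p1 = 1, p2 = 4.
¬p2 = ¬4 = 0
p1 ⊃ ¬p2 = 1 ⊃ 0 = 3
¬p2 = ¬4 = 0
p1 ⊃ ¬p2 = 1 ⊃ 0 = 3
(p1 ⊃ ¬p2) ∨ (p1 ⊃ ¬p2) = 3 ∨ 3 = 3
This gives 3 ≠ 4.

No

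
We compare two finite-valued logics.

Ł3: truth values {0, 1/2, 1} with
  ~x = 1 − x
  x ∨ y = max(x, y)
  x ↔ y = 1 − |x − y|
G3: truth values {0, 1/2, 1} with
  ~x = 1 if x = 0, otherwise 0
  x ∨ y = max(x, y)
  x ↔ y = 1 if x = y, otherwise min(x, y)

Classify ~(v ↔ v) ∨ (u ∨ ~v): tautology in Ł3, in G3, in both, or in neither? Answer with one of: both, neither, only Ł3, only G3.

neither

In Ł3: at u = 0, v = 1/2 the value is 1/2 — not a tautology.
In G3: at u = 0, v = 1/2 the value is 0 — not a tautology.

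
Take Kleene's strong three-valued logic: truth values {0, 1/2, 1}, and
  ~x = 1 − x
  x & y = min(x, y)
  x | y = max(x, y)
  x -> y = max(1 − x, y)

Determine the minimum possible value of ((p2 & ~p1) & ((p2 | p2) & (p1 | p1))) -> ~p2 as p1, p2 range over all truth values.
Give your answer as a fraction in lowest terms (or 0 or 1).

1/2

Take p1 = 1/2, p2 = 1/2:
~p1 = ~1/2 = 1/2
p2 & ~p1 = 1/2 & 1/2 = 1/2
p2 | p2 = 1/2 | 1/2 = 1/2
p1 | p1 = 1/2 | 1/2 = 1/2
(p2 | p2) & (p1 | p1) = 1/2 & 1/2 = 1/2
(p2 & ~p1) & ((p2 | p2) & (p1 | p1)) = 1/2 & 1/2 = 1/2
~p2 = ~1/2 = 1/2
((p2 & ~p1) & ((p2 | p2) & (p1 | p1))) -> ~p2 = 1/2 -> 1/2 = 1/2
No assignment yields a value below 1/2, so this is the minimum.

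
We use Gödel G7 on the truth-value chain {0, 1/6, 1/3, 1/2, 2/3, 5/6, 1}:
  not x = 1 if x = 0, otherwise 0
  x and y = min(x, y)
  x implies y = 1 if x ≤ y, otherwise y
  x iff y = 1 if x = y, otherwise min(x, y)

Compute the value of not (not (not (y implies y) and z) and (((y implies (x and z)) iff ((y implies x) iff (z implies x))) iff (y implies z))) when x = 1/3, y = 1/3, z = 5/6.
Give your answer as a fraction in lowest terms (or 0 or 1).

y implies y = 1/3 implies 1/3 = 1
not (y implies y) = not 1 = 0
not (y implies y) and z = 0 and 5/6 = 0
not (not (y implies y) and z) = not 0 = 1
x and z = 1/3 and 5/6 = 1/3
y implies (x and z) = 1/3 implies 1/3 = 1
y implies x = 1/3 implies 1/3 = 1
z implies x = 5/6 implies 1/3 = 1/3
(y implies x) iff (z implies x) = 1 iff 1/3 = 1/3
(y implies (x and z)) iff ((y implies x) iff (z implies x)) = 1 iff 1/3 = 1/3
y implies z = 1/3 implies 5/6 = 1
((y implies (x and z)) iff ((y implies x) iff (z implies x))) iff (y implies z) = 1/3 iff 1 = 1/3
not (not (y implies y) and z) and (((y implies (x and z)) iff ((y implies x) iff (z implies x))) iff (y implies z)) = 1 and 1/3 = 1/3
not (not (not (y implies y) and z) and (((y implies (x and z)) iff ((y implies x) iff (z implies x))) iff (y implies z))) = not 1/3 = 0

0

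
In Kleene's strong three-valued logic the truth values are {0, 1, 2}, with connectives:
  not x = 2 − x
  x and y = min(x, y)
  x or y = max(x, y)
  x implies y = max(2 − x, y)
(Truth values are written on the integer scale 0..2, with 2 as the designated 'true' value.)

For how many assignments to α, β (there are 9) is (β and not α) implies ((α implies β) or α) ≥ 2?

8

α = 0, β = 0 ↦ 2  ≥
α = 0, β = 1 ↦ 2  ≥
α = 0, β = 2 ↦ 2  ≥
α = 1, β = 0 ↦ 2  ≥
α = 1, β = 1 ↦ 1  <
α = 1, β = 2 ↦ 2  ≥
α = 2, β = 0 ↦ 2  ≥
α = 2, β = 1 ↦ 2  ≥
α = 2, β = 2 ↦ 2  ≥
So 8 of the 9 assignments meet the threshold.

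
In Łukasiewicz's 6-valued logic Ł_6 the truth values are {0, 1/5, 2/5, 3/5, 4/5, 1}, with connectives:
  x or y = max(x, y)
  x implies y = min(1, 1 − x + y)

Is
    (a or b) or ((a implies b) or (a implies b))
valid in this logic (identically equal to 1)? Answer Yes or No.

No

Counterexample: take a = 1/5, b = 0.
a or b = 1/5 or 0 = 1/5
a implies b = 1/5 implies 0 = 4/5
a implies b = 1/5 implies 0 = 4/5
(a implies b) or (a implies b) = 4/5 or 4/5 = 4/5
(a or b) or ((a implies b) or (a implies b)) = 1/5 or 4/5 = 4/5
This gives 4/5 ≠ 1.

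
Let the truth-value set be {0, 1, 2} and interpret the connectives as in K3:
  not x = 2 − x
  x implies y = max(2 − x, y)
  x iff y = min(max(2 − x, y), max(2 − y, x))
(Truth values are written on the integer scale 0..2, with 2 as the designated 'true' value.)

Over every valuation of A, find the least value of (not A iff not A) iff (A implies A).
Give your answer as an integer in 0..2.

Take A = 1:
not A = not 1 = 1
not A = not 1 = 1
not A iff not A = 1 iff 1 = 1
A implies A = 1 implies 1 = 1
(not A iff not A) iff (A implies A) = 1 iff 1 = 1
No assignment yields a value below 1, so this is the minimum.

1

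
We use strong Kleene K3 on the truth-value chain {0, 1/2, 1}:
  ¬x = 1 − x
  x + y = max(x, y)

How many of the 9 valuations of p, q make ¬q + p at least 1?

5

p = 0, q = 0 ↦ 1  ≥
p = 0, q = 1/2 ↦ 1/2  <
p = 0, q = 1 ↦ 0  <
p = 1/2, q = 0 ↦ 1  ≥
p = 1/2, q = 1/2 ↦ 1/2  <
p = 1/2, q = 1 ↦ 1/2  <
p = 1, q = 0 ↦ 1  ≥
p = 1, q = 1/2 ↦ 1  ≥
p = 1, q = 1 ↦ 1  ≥
So 5 of the 9 assignments meet the threshold.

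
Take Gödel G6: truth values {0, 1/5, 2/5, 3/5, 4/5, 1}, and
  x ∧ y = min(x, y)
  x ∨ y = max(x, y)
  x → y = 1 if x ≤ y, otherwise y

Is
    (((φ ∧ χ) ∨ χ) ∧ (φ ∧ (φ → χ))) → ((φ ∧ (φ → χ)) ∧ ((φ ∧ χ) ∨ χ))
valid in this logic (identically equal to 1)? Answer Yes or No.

Yes

At φ = 2/5, χ = 1, for instance:
φ ∧ χ = 2/5 ∧ 1 = 2/5
(φ ∧ χ) ∨ χ = 2/5 ∨ 1 = 1
φ → χ = 2/5 → 1 = 1
φ ∧ (φ → χ) = 2/5 ∧ 1 = 2/5
((φ ∧ χ) ∨ χ) ∧ (φ ∧ (φ → χ)) = 1 ∧ 2/5 = 2/5
(φ ∧ (φ → χ)) ∧ ((φ ∧ χ) ∨ χ) = 2/5 ∧ 1 = 2/5
(((φ ∧ χ) ∨ χ) ∧ (φ ∧ (φ → χ))) → ((φ ∧ (φ → χ)) ∧ ((φ ∧ χ) ∨ χ)) = 2/5 → 2/5 = 1
and checking the remaining 35 assignments likewise gives ≥ 1 in every case.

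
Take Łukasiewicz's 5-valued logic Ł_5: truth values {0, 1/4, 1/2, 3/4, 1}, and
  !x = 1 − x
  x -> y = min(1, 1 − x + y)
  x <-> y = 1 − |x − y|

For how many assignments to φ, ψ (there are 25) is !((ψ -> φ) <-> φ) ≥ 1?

1

value 1: 1 assignment (counts)
value 3/4: 3 assignments
value 1/2: 5 assignments
value 1/4: 7 assignments
value 0: 9 assignments
So 1 of the 25 assignments meets the threshold.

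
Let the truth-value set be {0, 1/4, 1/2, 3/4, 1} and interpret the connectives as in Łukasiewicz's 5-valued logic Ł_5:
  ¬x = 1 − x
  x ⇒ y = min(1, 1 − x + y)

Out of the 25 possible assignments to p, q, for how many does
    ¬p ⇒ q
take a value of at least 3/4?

19

value 1: 15 assignments (counts)
value 3/4: 4 assignments (counts)
value 1/2: 3 assignments
value 1/4: 2 assignments
value 0: 1 assignment
So 19 of the 25 assignments meet the threshold.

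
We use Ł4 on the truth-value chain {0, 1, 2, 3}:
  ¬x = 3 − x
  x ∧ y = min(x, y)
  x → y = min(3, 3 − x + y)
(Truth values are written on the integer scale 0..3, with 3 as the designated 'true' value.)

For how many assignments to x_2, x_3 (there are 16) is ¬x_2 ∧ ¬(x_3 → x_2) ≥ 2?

3

x_2 = 0, x_3 = 0 ↦ 0  <
x_2 = 0, x_3 = 1 ↦ 1  <
x_2 = 0, x_3 = 2 ↦ 2  ≥
x_2 = 0, x_3 = 3 ↦ 3  ≥
x_2 = 1, x_3 = 0 ↦ 0  <
x_2 = 1, x_3 = 1 ↦ 0  <
x_2 = 1, x_3 = 2 ↦ 1  <
x_2 = 1, x_3 = 3 ↦ 2  ≥
x_2 = 2, x_3 = 0 ↦ 0  <
x_2 = 2, x_3 = 1 ↦ 0  <
x_2 = 2, x_3 = 2 ↦ 0  <
x_2 = 2, x_3 = 3 ↦ 1  <
x_2 = 3, x_3 = 0 ↦ 0  <
x_2 = 3, x_3 = 1 ↦ 0  <
x_2 = 3, x_3 = 2 ↦ 0  <
x_2 = 3, x_3 = 3 ↦ 0  <
So 3 of the 16 assignments meet the threshold.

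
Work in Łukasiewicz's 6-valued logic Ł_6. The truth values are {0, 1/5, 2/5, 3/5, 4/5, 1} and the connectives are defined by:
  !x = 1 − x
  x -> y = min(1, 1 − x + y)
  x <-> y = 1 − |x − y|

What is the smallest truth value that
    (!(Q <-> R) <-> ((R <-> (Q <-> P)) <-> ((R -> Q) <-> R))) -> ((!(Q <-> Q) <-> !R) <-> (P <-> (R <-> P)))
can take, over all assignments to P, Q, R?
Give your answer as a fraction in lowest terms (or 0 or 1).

1/5

Take P = 3/5, Q = 4/5, R = 0:
Q <-> R = 4/5 <-> 0 = 1/5
!(Q <-> R) = !1/5 = 4/5
Q <-> P = 4/5 <-> 3/5 = 4/5
R <-> (Q <-> P) = 0 <-> 4/5 = 1/5
R -> Q = 0 -> 4/5 = 1
(R -> Q) <-> R = 1 <-> 0 = 0
(R <-> (Q <-> P)) <-> ((R -> Q) <-> R) = 1/5 <-> 0 = 4/5
!(Q <-> R) <-> ((R <-> (Q <-> P)) <-> ((R -> Q) <-> R)) = 4/5 <-> 4/5 = 1
Q <-> Q = 4/5 <-> 4/5 = 1
!(Q <-> Q) = !1 = 0
!R = !0 = 1
!(Q <-> Q) <-> !R = 0 <-> 1 = 0
R <-> P = 0 <-> 3/5 = 2/5
P <-> (R <-> P) = 3/5 <-> 2/5 = 4/5
(!(Q <-> Q) <-> !R) <-> (P <-> (R <-> P)) = 0 <-> 4/5 = 1/5
(!(Q <-> R) <-> ((R <-> (Q <-> P)) <-> ((R -> Q) <-> R))) -> ((!(Q <-> Q) <-> !R) <-> (P <-> (R <-> P))) = 1 -> 1/5 = 1/5
No assignment yields a value below 1/5, so this is the minimum.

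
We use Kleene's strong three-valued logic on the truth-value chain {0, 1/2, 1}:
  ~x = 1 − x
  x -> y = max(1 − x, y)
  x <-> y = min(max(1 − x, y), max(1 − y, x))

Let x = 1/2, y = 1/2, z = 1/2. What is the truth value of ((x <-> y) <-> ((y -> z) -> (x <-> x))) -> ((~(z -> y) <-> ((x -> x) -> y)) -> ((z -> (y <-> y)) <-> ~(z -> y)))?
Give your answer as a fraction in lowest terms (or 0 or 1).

1/2

x <-> y = 1/2 <-> 1/2 = 1/2
y -> z = 1/2 -> 1/2 = 1/2
x <-> x = 1/2 <-> 1/2 = 1/2
(y -> z) -> (x <-> x) = 1/2 -> 1/2 = 1/2
(x <-> y) <-> ((y -> z) -> (x <-> x)) = 1/2 <-> 1/2 = 1/2
z -> y = 1/2 -> 1/2 = 1/2
~(z -> y) = ~1/2 = 1/2
x -> x = 1/2 -> 1/2 = 1/2
(x -> x) -> y = 1/2 -> 1/2 = 1/2
~(z -> y) <-> ((x -> x) -> y) = 1/2 <-> 1/2 = 1/2
y <-> y = 1/2 <-> 1/2 = 1/2
z -> (y <-> y) = 1/2 -> 1/2 = 1/2
z -> y = 1/2 -> 1/2 = 1/2
~(z -> y) = ~1/2 = 1/2
(z -> (y <-> y)) <-> ~(z -> y) = 1/2 <-> 1/2 = 1/2
(~(z -> y) <-> ((x -> x) -> y)) -> ((z -> (y <-> y)) <-> ~(z -> y)) = 1/2 -> 1/2 = 1/2
((x <-> y) <-> ((y -> z) -> (x <-> x))) -> ((~(z -> y) <-> ((x -> x) -> y)) -> ((z -> (y <-> y)) <-> ~(z -> y))) = 1/2 -> 1/2 = 1/2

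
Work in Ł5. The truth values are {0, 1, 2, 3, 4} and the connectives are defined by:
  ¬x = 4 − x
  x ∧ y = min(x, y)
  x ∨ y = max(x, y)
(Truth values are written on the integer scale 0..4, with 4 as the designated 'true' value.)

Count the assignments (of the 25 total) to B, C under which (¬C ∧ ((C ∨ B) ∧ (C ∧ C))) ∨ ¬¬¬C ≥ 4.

5

value 4: 5 assignments (counts)
value 3: 5 assignments
value 2: 5 assignments
value 1: 5 assignments
value 0: 5 assignments
So 5 of the 25 assignments meet the threshold.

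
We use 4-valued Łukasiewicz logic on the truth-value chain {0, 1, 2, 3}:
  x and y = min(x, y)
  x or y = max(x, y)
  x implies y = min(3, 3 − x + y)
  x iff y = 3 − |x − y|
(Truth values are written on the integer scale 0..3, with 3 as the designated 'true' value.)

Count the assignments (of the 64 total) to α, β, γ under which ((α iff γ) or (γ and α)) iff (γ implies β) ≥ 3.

18

value 3: 18 assignments (counts)
value 2: 26 assignments
value 1: 14 assignments
value 0: 6 assignments
So 18 of the 64 assignments meet the threshold.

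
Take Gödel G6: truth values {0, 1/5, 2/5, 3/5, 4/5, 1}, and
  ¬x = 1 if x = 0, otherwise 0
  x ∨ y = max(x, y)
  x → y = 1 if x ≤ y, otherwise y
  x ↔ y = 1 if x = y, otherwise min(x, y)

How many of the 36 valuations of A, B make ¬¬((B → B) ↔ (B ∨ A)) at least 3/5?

35

value 1: 35 assignments (counts)
value 0: 1 assignment
So 35 of the 36 assignments meet the threshold.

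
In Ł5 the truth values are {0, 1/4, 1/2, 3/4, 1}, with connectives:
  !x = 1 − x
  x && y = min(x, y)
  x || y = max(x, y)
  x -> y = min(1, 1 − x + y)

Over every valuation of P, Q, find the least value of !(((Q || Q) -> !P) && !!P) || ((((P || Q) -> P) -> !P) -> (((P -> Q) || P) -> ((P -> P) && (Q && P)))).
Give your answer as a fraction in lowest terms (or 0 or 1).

Take P = 1/2, Q = 1:
Q || Q = 1 || 1 = 1
!P = !1/2 = 1/2
(Q || Q) -> !P = 1 -> 1/2 = 1/2
!P = !1/2 = 1/2
!!P = !1/2 = 1/2
((Q || Q) -> !P) && !!P = 1/2 && 1/2 = 1/2
!(((Q || Q) -> !P) && !!P) = !1/2 = 1/2
P || Q = 1/2 || 1 = 1
(P || Q) -> P = 1 -> 1/2 = 1/2
!P = !1/2 = 1/2
((P || Q) -> P) -> !P = 1/2 -> 1/2 = 1
P -> Q = 1/2 -> 1 = 1
(P -> Q) || P = 1 || 1/2 = 1
P -> P = 1/2 -> 1/2 = 1
Q && P = 1 && 1/2 = 1/2
(P -> P) && (Q && P) = 1 && 1/2 = 1/2
((P -> Q) || P) -> ((P -> P) && (Q && P)) = 1 -> 1/2 = 1/2
(((P || Q) -> P) -> !P) -> (((P -> Q) || P) -> ((P -> P) && (Q && P))) = 1 -> 1/2 = 1/2
!(((Q || Q) -> !P) && !!P) || ((((P || Q) -> P) -> !P) -> (((P -> Q) || P) -> ((P -> P) && (Q && P)))) = 1/2 || 1/2 = 1/2
No assignment yields a value below 1/2, so this is the minimum.

1/2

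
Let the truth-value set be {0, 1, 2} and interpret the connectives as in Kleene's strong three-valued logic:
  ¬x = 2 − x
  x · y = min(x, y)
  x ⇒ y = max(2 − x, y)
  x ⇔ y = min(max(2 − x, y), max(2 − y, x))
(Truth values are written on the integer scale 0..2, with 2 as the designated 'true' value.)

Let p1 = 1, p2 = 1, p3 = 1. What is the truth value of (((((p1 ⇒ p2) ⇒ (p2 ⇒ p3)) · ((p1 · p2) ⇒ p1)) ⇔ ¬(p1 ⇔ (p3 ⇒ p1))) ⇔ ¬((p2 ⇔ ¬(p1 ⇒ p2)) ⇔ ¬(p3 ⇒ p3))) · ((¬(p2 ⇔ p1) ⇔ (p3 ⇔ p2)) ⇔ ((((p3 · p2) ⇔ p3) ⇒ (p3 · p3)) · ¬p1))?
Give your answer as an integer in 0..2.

1

p1 ⇒ p2 = 1 ⇒ 1 = 1
p2 ⇒ p3 = 1 ⇒ 1 = 1
(p1 ⇒ p2) ⇒ (p2 ⇒ p3) = 1 ⇒ 1 = 1
p1 · p2 = 1 · 1 = 1
(p1 · p2) ⇒ p1 = 1 ⇒ 1 = 1
((p1 ⇒ p2) ⇒ (p2 ⇒ p3)) · ((p1 · p2) ⇒ p1) = 1 · 1 = 1
p3 ⇒ p1 = 1 ⇒ 1 = 1
p1 ⇔ (p3 ⇒ p1) = 1 ⇔ 1 = 1
¬(p1 ⇔ (p3 ⇒ p1)) = ¬1 = 1
(((p1 ⇒ p2) ⇒ (p2 ⇒ p3)) · ((p1 · p2) ⇒ p1)) ⇔ ¬(p1 ⇔ (p3 ⇒ p1)) = 1 ⇔ 1 = 1
p1 ⇒ p2 = 1 ⇒ 1 = 1
¬(p1 ⇒ p2) = ¬1 = 1
p2 ⇔ ¬(p1 ⇒ p2) = 1 ⇔ 1 = 1
p3 ⇒ p3 = 1 ⇒ 1 = 1
¬(p3 ⇒ p3) = ¬1 = 1
(p2 ⇔ ¬(p1 ⇒ p2)) ⇔ ¬(p3 ⇒ p3) = 1 ⇔ 1 = 1
¬((p2 ⇔ ¬(p1 ⇒ p2)) ⇔ ¬(p3 ⇒ p3)) = ¬1 = 1
((((p1 ⇒ p2) ⇒ (p2 ⇒ p3)) · ((p1 · p2) ⇒ p1)) ⇔ ¬(p1 ⇔ (p3 ⇒ p1))) ⇔ ¬((p2 ⇔ ¬(p1 ⇒ p2)) ⇔ ¬(p3 ⇒ p3)) = 1 ⇔ 1 = 1
p2 ⇔ p1 = 1 ⇔ 1 = 1
¬(p2 ⇔ p1) = ¬1 = 1
p3 ⇔ p2 = 1 ⇔ 1 = 1
¬(p2 ⇔ p1) ⇔ (p3 ⇔ p2) = 1 ⇔ 1 = 1
p3 · p2 = 1 · 1 = 1
(p3 · p2) ⇔ p3 = 1 ⇔ 1 = 1
p3 · p3 = 1 · 1 = 1
((p3 · p2) ⇔ p3) ⇒ (p3 · p3) = 1 ⇒ 1 = 1
¬p1 = ¬1 = 1
(((p3 · p2) ⇔ p3) ⇒ (p3 · p3)) · ¬p1 = 1 · 1 = 1
(¬(p2 ⇔ p1) ⇔ (p3 ⇔ p2)) ⇔ ((((p3 · p2) ⇔ p3) ⇒ (p3 · p3)) · ¬p1) = 1 ⇔ 1 = 1
(((((p1 ⇒ p2) ⇒ (p2 ⇒ p3)) · ((p1 · p2) ⇒ p1)) ⇔ ¬(p1 ⇔ (p3 ⇒ p1))) ⇔ ¬((p2 ⇔ ¬(p1 ⇒ p2)) ⇔ ¬(p3 ⇒ p3))) · ((¬(p2 ⇔ p1) ⇔ (p3 ⇔ p2)) ⇔ ((((p3 · p2) ⇔ p3) ⇒ (p3 · p3)) · ¬p1)) = 1 · 1 = 1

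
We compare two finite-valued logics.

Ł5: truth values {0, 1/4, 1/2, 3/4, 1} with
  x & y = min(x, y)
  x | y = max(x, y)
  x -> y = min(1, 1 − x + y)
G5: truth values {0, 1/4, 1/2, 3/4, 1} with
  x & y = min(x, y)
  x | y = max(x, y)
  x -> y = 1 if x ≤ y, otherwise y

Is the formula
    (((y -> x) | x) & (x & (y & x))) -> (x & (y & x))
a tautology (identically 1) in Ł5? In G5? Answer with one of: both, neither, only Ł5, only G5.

both

In Ł5: every assignment gives 1 — tautology.
In G5: every assignment gives 1 — tautology.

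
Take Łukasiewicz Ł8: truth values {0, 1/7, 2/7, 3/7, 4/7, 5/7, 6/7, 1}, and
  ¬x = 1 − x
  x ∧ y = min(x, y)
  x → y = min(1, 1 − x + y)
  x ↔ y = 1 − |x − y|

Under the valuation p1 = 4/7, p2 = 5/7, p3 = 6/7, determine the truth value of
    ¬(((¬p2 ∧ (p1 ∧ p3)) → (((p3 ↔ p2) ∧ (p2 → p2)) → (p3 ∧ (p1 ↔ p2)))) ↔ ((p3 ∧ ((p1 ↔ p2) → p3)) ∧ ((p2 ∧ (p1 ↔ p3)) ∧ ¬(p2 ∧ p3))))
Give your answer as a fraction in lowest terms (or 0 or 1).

¬p2 = ¬5/7 = 2/7
p1 ∧ p3 = 4/7 ∧ 6/7 = 4/7
¬p2 ∧ (p1 ∧ p3) = 2/7 ∧ 4/7 = 2/7
p3 ↔ p2 = 6/7 ↔ 5/7 = 6/7
p2 → p2 = 5/7 → 5/7 = 1
(p3 ↔ p2) ∧ (p2 → p2) = 6/7 ∧ 1 = 6/7
p1 ↔ p2 = 4/7 ↔ 5/7 = 6/7
p3 ∧ (p1 ↔ p2) = 6/7 ∧ 6/7 = 6/7
((p3 ↔ p2) ∧ (p2 → p2)) → (p3 ∧ (p1 ↔ p2)) = 6/7 → 6/7 = 1
(¬p2 ∧ (p1 ∧ p3)) → (((p3 ↔ p2) ∧ (p2 → p2)) → (p3 ∧ (p1 ↔ p2))) = 2/7 → 1 = 1
p1 ↔ p2 = 4/7 ↔ 5/7 = 6/7
(p1 ↔ p2) → p3 = 6/7 → 6/7 = 1
p3 ∧ ((p1 ↔ p2) → p3) = 6/7 ∧ 1 = 6/7
p1 ↔ p3 = 4/7 ↔ 6/7 = 5/7
p2 ∧ (p1 ↔ p3) = 5/7 ∧ 5/7 = 5/7
p2 ∧ p3 = 5/7 ∧ 6/7 = 5/7
¬(p2 ∧ p3) = ¬5/7 = 2/7
(p2 ∧ (p1 ↔ p3)) ∧ ¬(p2 ∧ p3) = 5/7 ∧ 2/7 = 2/7
(p3 ∧ ((p1 ↔ p2) → p3)) ∧ ((p2 ∧ (p1 ↔ p3)) ∧ ¬(p2 ∧ p3)) = 6/7 ∧ 2/7 = 2/7
((¬p2 ∧ (p1 ∧ p3)) → (((p3 ↔ p2) ∧ (p2 → p2)) → (p3 ∧ (p1 ↔ p2)))) ↔ ((p3 ∧ ((p1 ↔ p2) → p3)) ∧ ((p2 ∧ (p1 ↔ p3)) ∧ ¬(p2 ∧ p3))) = 1 ↔ 2/7 = 2/7
¬(((¬p2 ∧ (p1 ∧ p3)) → (((p3 ↔ p2) ∧ (p2 → p2)) → (p3 ∧ (p1 ↔ p2)))) ↔ ((p3 ∧ ((p1 ↔ p2) → p3)) ∧ ((p2 ∧ (p1 ↔ p3)) ∧ ¬(p2 ∧ p3)))) = ¬2/7 = 5/7

5/7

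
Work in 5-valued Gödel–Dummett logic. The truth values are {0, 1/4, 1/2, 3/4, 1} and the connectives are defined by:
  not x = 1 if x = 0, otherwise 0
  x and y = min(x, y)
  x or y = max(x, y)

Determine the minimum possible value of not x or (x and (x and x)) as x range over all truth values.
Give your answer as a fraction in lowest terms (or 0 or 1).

1/4

Take x = 1/4:
not x = not 1/4 = 0
x and x = 1/4 and 1/4 = 1/4
x and (x and x) = 1/4 and 1/4 = 1/4
not x or (x and (x and x)) = 0 or 1/4 = 1/4
No assignment yields a value below 1/4, so this is the minimum.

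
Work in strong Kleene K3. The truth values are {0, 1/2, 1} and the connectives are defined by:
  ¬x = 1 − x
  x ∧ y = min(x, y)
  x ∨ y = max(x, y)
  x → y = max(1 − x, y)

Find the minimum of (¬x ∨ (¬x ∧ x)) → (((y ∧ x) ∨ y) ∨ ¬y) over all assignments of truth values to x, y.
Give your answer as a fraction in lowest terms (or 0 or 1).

Take x = 0, y = 1/2:
¬x = ¬0 = 1
¬x = ¬0 = 1
¬x ∧ x = 1 ∧ 0 = 0
¬x ∨ (¬x ∧ x) = 1 ∨ 0 = 1
y ∧ x = 1/2 ∧ 0 = 0
(y ∧ x) ∨ y = 0 ∨ 1/2 = 1/2
¬y = ¬1/2 = 1/2
((y ∧ x) ∨ y) ∨ ¬y = 1/2 ∨ 1/2 = 1/2
(¬x ∨ (¬x ∧ x)) → (((y ∧ x) ∨ y) ∨ ¬y) = 1 → 1/2 = 1/2
No assignment yields a value below 1/2, so this is the minimum.

1/2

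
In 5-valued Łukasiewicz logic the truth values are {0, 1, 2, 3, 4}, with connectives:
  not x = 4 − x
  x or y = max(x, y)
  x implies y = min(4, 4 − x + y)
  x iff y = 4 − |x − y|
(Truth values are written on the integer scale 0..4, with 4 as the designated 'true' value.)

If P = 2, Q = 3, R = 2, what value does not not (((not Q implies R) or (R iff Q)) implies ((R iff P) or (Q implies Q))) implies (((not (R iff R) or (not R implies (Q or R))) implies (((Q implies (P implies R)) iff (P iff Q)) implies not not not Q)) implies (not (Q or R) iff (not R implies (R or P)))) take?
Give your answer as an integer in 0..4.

not Q = not 3 = 1
not Q implies R = 1 implies 2 = 4
R iff Q = 2 iff 3 = 3
(not Q implies R) or (R iff Q) = 4 or 3 = 4
R iff P = 2 iff 2 = 4
Q implies Q = 3 implies 3 = 4
(R iff P) or (Q implies Q) = 4 or 4 = 4
((not Q implies R) or (R iff Q)) implies ((R iff P) or (Q implies Q)) = 4 implies 4 = 4
not (((not Q implies R) or (R iff Q)) implies ((R iff P) or (Q implies Q))) = not 4 = 0
not not (((not Q implies R) or (R iff Q)) implies ((R iff P) or (Q implies Q))) = not 0 = 4
R iff R = 2 iff 2 = 4
not (R iff R) = not 4 = 0
not R = not 2 = 2
Q or R = 3 or 2 = 3
not R implies (Q or R) = 2 implies 3 = 4
not (R iff R) or (not R implies (Q or R)) = 0 or 4 = 4
P implies R = 2 implies 2 = 4
Q implies (P implies R) = 3 implies 4 = 4
P iff Q = 2 iff 3 = 3
(Q implies (P implies R)) iff (P iff Q) = 4 iff 3 = 3
not Q = not 3 = 1
not not Q = not 1 = 3
not not not Q = not 3 = 1
((Q implies (P implies R)) iff (P iff Q)) implies not not not Q = 3 implies 1 = 2
(not (R iff R) or (not R implies (Q or R))) implies (((Q implies (P implies R)) iff (P iff Q)) implies not not not Q) = 4 implies 2 = 2
Q or R = 3 or 2 = 3
not (Q or R) = not 3 = 1
not R = not 2 = 2
R or P = 2 or 2 = 2
not R implies (R or P) = 2 implies 2 = 4
not (Q or R) iff (not R implies (R or P)) = 1 iff 4 = 1
((not (R iff R) or (not R implies (Q or R))) implies (((Q implies (P implies R)) iff (P iff Q)) implies not not not Q)) implies (not (Q or R) iff (not R implies (R or P))) = 2 implies 1 = 3
not not (((not Q implies R) or (R iff Q)) implies ((R iff P) or (Q implies Q))) implies (((not (R iff R) or (not R implies (Q or R))) implies (((Q implies (P implies R)) iff (P iff Q)) implies not not not Q)) implies (not (Q or R) iff (not R implies (R or P)))) = 4 implies 3 = 3

3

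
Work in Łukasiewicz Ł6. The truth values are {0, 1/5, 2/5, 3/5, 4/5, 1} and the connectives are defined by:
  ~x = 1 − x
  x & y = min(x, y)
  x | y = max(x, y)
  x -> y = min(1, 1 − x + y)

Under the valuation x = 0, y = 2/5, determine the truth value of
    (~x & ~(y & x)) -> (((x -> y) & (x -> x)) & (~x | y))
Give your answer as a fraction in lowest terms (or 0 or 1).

1

~x = ~0 = 1
y & x = 2/5 & 0 = 0
~(y & x) = ~0 = 1
~x & ~(y & x) = 1 & 1 = 1
x -> y = 0 -> 2/5 = 1
x -> x = 0 -> 0 = 1
(x -> y) & (x -> x) = 1 & 1 = 1
~x = ~0 = 1
~x | y = 1 | 2/5 = 1
((x -> y) & (x -> x)) & (~x | y) = 1 & 1 = 1
(~x & ~(y & x)) -> (((x -> y) & (x -> x)) & (~x | y)) = 1 -> 1 = 1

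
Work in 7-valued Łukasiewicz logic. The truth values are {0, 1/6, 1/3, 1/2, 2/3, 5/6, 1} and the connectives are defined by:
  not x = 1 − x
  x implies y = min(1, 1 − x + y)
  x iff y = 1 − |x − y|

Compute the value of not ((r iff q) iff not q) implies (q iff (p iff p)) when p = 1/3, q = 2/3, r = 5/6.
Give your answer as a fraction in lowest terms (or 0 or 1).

r iff q = 5/6 iff 2/3 = 5/6
not q = not 2/3 = 1/3
(r iff q) iff not q = 5/6 iff 1/3 = 1/2
not ((r iff q) iff not q) = not 1/2 = 1/2
p iff p = 1/3 iff 1/3 = 1
q iff (p iff p) = 2/3 iff 1 = 2/3
not ((r iff q) iff not q) implies (q iff (p iff p)) = 1/2 implies 2/3 = 1

1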